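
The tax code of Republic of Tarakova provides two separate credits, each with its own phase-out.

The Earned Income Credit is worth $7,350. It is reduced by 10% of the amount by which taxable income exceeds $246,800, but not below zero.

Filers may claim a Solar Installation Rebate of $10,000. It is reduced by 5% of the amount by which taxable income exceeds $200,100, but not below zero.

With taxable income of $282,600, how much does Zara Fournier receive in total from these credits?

$9,645

Earned Income Credit: 10% of the $35,800 excess over $246,800 is $3,580; credit = $7,350 − $3,580 = $3,770.
Solar Installation Rebate: 5% of the $82,500 excess over $200,100 is $4,125; credit = $10,000 − $4,125 = $5,875.
Total: $3,770 + $5,875 = $9,645.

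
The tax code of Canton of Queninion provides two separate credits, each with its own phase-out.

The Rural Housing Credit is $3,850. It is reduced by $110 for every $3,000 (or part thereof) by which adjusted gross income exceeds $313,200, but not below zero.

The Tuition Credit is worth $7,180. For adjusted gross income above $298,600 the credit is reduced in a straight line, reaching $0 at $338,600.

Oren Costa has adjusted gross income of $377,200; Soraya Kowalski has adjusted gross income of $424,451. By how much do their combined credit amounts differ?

Oren ($377,200): Rural Housing Credit: income exceeds $313,200 by $64,000, which is 22 full-or-partial $3,000 increments; reduction = 22 × $110 = $2,420, leaving $1,430. Tuition Credit: $377,200 is at or above $338,600, so the credit is $0. total $1,430 + $0 = $1,430
Soraya ($424,451): Rural Housing Credit: income exceeds $313,200 by $111,251 → 38 increments × $110 = $4,180 ≥ base, so the credit is $0. Tuition Credit: $424,451 is at or above $338,600, so the credit is $0. total $0 + $0 = $0
Difference: |$1,430 − $0| = $1,430.

$1,430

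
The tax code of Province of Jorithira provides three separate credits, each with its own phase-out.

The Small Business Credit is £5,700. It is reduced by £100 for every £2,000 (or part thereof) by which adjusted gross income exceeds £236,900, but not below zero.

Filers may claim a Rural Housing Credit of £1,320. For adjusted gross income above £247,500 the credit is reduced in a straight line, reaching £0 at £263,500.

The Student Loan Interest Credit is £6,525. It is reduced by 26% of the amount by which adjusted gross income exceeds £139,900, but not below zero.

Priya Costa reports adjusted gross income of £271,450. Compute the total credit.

£3,900

Small Business Credit: income exceeds £236,900 by £34,550, which is 18 full-or-partial £2,000 increments; reduction = 18 × £100 = £1,800, leaving £3,900.
Rural Housing Credit: £271,450 is at or above £263,500, so the credit is £0.
Student Loan Interest Credit: 26% of the £131,550 excess over £139,900 is £34,203 ≥ base, so the credit is £0.
Total: £3,900 + £0 + £0 = £3,900.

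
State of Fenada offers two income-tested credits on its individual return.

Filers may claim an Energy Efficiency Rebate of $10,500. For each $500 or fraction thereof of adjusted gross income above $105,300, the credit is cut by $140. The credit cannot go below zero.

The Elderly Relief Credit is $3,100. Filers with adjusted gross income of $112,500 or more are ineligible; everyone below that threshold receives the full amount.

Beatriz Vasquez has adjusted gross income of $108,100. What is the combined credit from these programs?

Energy Efficiency Rebate: income exceeds $105,300 by $2,800, which is 6 full-or-partial $500 increments; reduction = 6 × $140 = $840, leaving $9,660.
Elderly Relief Credit: $108,100 is below the $112,500 cutoff, so the full $3,100 applies.
Total: $9,660 + $3,100 = $12,760.

$12,760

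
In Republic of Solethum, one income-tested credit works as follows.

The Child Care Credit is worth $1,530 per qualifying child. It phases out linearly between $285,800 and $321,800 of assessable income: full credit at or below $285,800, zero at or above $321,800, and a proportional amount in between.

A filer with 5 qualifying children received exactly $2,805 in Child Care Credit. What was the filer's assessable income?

$308,600

Full credit = 5 × $1,530 = $7,650.
$2,805 is 2,805/7,650 of the full $7,650, so 4,845/7,650 of the $36,000 range has been used: income = $285,800 + $36,000 × 4,845/7,650 = $308,600.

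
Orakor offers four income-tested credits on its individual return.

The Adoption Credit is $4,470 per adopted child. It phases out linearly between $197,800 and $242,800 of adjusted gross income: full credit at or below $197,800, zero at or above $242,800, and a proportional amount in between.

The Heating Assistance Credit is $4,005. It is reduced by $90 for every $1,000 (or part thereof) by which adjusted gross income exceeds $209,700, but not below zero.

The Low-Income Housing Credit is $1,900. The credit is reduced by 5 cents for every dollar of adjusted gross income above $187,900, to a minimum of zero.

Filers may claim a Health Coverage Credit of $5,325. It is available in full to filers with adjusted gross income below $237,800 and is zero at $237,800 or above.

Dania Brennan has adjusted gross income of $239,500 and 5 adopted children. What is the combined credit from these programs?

Adoption Credit: base = 5 × $4,470 = $22,350. $239,500 is $41,700 into a $45,000 phase-out range, leaving 3,300/45,000 of the credit: $22,350 × 3,300/45,000 = $1,639.
Heating Assistance Credit: income exceeds $209,700 by $29,800, which is 30 full-or-partial $1,000 increments; reduction = 30 × $90 = $2,700, leaving $1,305.
Low-Income Housing Credit: 5% of the $51,600 excess over $187,900 is $2,580 ≥ base, so the credit is $0.
Health Coverage Credit: $239,500 meets or exceeds the $237,800 cutoff, so the credit is $0.
Total: $1,639 + $1,305 + $0 + $0 = $2,944.

$2,944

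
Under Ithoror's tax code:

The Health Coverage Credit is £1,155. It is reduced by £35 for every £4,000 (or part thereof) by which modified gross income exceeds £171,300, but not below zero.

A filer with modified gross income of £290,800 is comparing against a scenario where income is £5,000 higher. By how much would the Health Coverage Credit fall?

£70

At £290,800 — income exceeds £171,300 by £119,500, which is 30 full-or-partial £4,000 increments; reduction = 30 × £35 = £1,050, leaving £105.
At £295,800 — income exceeds £171,300 by £124,500, which is 32 full-or-partial £4,000 increments; reduction = 32 × £35 = £1,120, leaving £35.
Lost: £105 − £35 = £70.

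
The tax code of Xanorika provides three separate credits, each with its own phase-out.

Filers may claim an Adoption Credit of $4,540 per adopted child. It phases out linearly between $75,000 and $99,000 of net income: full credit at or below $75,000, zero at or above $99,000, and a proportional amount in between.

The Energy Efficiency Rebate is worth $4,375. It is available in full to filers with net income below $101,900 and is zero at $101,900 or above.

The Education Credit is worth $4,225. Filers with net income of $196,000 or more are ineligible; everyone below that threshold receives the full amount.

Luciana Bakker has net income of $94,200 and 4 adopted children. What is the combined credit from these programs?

$12,232

Adoption Credit: base = 4 × $4,540 = $18,160. $94,200 is $19,200 into a $24,000 phase-out range, leaving 4,800/24,000 of the credit: $18,160 × 4,800/24,000 = $3,632.
Energy Efficiency Rebate: $94,200 is below the $101,900 cutoff, so the full $4,375 applies.
Education Credit: $94,200 is below the $196,000 cutoff, so the full $4,225 applies.
Total: $3,632 + $4,375 + $4,225 = $12,232.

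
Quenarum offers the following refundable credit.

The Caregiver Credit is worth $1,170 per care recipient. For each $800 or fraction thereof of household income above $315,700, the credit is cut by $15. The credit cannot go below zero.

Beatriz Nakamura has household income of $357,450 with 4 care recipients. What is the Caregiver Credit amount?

$3,885

Caregiver Credit: base = 4 × $1,170 = $4,680. income exceeds $315,700 by $41,750, which is 53 full-or-partial $800 increments; reduction = 53 × $15 = $795, leaving $3,885.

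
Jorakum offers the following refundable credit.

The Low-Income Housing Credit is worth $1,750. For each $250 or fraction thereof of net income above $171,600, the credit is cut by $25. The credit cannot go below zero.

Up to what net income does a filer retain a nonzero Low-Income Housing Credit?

After 69 increments the reduction is 69 × $25 = $1,725, leaving $25; one more increment wipes it out. Increment 69 ends at excess 69 × $250 = $17,250, so the highest qualifying income is $171,600 + $17,250 = $188,850.

$188,850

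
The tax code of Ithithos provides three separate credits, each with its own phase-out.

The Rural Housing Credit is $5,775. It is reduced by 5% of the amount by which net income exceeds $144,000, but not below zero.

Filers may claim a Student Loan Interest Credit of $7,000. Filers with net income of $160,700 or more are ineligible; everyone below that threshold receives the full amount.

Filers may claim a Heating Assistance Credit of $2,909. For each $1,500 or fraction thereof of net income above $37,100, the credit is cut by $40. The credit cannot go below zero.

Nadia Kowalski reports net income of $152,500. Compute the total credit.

Rural Housing Credit: 5% of the $8,500 excess over $144,000 is $425; credit = $5,775 − $425 = $5,350.
Student Loan Interest Credit: $152,500 is below the $160,700 cutoff, so the full $7,000 applies.
Heating Assistance Credit: income exceeds $37,100 by $115,400 → 77 increments × $40 = $3,080 ≥ base, so the credit is $0.
Total: $5,350 + $7,000 + $0 = $12,350.

$12,350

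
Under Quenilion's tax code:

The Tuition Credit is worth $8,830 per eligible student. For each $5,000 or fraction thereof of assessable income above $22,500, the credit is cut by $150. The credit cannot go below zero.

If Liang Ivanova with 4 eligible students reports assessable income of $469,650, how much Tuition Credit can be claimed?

$21,820

Tuition Credit: base = 4 × $8,830 = $35,320. income exceeds $22,500 by $447,150, which is 90 full-or-partial $5,000 increments; reduction = 90 × $150 = $13,500, leaving $21,820.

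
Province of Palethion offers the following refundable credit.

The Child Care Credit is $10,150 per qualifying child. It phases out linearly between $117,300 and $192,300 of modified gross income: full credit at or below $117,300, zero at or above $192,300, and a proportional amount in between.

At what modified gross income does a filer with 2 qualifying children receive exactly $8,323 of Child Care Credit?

Full credit = 2 × $10,150 = $20,300.
$8,323 is 8,323/20,300 of the full $20,300, so 11,977/20,300 of the $75,000 range has been used: income = $117,300 + $75,000 × 11,977/20,300 = $161,550.

$161,550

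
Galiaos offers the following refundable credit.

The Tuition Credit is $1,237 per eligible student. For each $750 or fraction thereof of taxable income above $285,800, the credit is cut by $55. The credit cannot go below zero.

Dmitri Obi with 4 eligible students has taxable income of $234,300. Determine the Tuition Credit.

$4,948

Tuition Credit: base = 4 × $1,237 = $4,948. $234,300 is at or below the $285,800 threshold, so the full $4,948 applies.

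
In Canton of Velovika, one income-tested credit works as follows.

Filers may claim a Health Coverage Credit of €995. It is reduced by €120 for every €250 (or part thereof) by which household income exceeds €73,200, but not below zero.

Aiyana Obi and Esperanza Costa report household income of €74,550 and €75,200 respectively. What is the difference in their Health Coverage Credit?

€240

Aiyana (€74,550): Health Coverage Credit: income exceeds €73,200 by €1,350, which is 6 full-or-partial €250 increments; reduction = 6 × €120 = €720, leaving €275.
Esperanza (€75,200): Health Coverage Credit: income exceeds €73,200 by €2,000, which is 8 full-or-partial €250 increments; reduction = 8 × €120 = €960, leaving €35.
Difference: |€275 − €35| = €240.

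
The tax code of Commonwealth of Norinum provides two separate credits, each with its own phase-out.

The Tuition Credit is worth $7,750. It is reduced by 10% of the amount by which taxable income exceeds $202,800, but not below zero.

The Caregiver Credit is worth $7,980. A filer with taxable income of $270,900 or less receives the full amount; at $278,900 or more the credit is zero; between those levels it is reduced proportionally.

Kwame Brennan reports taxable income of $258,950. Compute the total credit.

Tuition Credit: 10% of the $56,150 excess over $202,800 is $5,615; credit = $7,750 − $5,615 = $2,135.
Caregiver Credit: $258,950 is at or below the $270,900 threshold, so the full $7,980 applies.
Total: $2,135 + $7,980 = $10,115.

$10,115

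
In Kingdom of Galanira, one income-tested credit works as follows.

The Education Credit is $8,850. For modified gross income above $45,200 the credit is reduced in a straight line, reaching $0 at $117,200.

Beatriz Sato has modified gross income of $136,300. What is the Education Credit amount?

Education Credit: $136,300 is at or above $117,200, so the credit is $0.

$0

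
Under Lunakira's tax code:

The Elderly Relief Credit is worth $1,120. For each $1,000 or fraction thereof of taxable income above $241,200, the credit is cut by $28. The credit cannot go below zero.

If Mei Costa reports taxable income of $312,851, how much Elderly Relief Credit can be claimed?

Elderly Relief Credit: income exceeds $241,200 by $71,651 → 72 increments × $28 = $2,016 ≥ base, so the credit is $0.

$0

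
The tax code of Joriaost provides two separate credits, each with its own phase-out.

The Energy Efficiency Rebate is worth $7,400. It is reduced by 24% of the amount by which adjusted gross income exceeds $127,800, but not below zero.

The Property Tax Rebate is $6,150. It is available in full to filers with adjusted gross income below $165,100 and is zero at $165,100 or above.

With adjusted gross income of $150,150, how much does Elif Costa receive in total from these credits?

$8,186

Energy Efficiency Rebate: 24% of the $22,350 excess over $127,800 is $5,364; credit = $7,400 − $5,364 = $2,036.
Property Tax Rebate: $150,150 is below the $165,100 cutoff, so the full $6,150 applies.
Total: $2,036 + $6,150 = $8,186.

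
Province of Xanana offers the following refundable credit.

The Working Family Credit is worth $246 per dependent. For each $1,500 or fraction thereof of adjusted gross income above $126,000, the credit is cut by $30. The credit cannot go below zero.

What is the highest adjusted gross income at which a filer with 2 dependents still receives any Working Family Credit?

$150,000

Full credit = 2 × $246 = $492.
After 16 increments the reduction is 16 × $30 = $480, leaving $12; one more increment wipes it out. Increment 16 ends at excess 16 × $1,500 = $24,000, so the highest qualifying income is $126,000 + $24,000 = $150,000.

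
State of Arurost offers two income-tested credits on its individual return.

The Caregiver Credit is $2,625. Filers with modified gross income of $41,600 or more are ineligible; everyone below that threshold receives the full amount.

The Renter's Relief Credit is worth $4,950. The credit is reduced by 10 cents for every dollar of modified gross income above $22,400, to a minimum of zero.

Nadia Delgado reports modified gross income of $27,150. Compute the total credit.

Caregiver Credit: $27,150 is below the $41,600 cutoff, so the full $2,625 applies.
Renter's Relief Credit: 10% of the $4,750 excess over $22,400 is $475; credit = $4,950 − $475 = $4,475.
Total: $2,625 + $4,475 = $7,100.

$7,100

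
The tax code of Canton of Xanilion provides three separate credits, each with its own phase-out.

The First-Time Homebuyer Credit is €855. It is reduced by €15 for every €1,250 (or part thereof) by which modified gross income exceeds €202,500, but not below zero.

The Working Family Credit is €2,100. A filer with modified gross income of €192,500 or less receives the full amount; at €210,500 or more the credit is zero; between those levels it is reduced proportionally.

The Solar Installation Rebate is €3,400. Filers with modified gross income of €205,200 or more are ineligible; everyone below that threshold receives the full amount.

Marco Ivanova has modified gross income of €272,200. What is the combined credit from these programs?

First-Time Homebuyer Credit: income exceeds €202,500 by €69,700, which is 56 full-or-partial €1,250 increments; reduction = 56 × €15 = €840, leaving €15.
Working Family Credit: €272,200 is at or above €210,500, so the credit is €0.
Solar Installation Rebate: €272,200 meets or exceeds the €205,200 cutoff, so the credit is €0.
Total: €15 + €0 + €0 = €15.

€15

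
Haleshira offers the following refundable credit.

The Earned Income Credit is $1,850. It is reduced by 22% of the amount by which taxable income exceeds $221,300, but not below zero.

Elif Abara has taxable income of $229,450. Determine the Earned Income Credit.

$57

Earned Income Credit: 22% of the $8,150 excess over $221,300 is $1,793; credit = $1,850 − $1,793 = $57.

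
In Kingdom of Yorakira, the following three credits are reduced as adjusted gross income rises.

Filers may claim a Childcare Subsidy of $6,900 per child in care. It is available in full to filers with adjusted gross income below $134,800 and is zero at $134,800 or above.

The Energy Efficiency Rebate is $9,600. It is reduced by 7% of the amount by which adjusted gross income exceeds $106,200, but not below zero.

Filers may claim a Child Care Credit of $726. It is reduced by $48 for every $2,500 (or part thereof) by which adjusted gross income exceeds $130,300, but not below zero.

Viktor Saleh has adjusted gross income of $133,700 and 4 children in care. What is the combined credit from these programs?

Childcare Subsidy: base = 4 × $6,900 = $27,600. $133,700 is below the $134,800 cutoff, so the full $27,600 applies.
Energy Efficiency Rebate: 7% of the $27,500 excess over $106,200 is $1,925; credit = $9,600 − $1,925 = $7,675.
Child Care Credit: income exceeds $130,300 by $3,400, which is 2 full-or-partial $2,500 increments; reduction = 2 × $48 = $96, leaving $630.
Total: $27,600 + $7,675 + $630 = $35,905.

$35,905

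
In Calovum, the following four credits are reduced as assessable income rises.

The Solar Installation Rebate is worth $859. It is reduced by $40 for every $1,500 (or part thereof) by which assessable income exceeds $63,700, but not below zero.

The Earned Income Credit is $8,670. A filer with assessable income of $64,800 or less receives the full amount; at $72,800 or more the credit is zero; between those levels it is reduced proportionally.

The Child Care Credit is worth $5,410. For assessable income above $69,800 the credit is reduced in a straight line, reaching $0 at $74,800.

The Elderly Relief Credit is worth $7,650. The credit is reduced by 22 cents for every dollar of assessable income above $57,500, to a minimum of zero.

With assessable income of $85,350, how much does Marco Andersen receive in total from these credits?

Solar Installation Rebate: income exceeds $63,700 by $21,650, which is 15 full-or-partial $1,500 increments; reduction = 15 × $40 = $600, leaving $259.
Earned Income Credit: $85,350 is at or above $72,800, so the credit is $0.
Child Care Credit: $85,350 is at or above $74,800, so the credit is $0.
Elderly Relief Credit: 22% of the $27,850 excess over $57,500 is $6,127; credit = $7,650 − $6,127 = $1,523.
Total: $259 + $0 + $0 + $1,523 = $1,782.

$1,782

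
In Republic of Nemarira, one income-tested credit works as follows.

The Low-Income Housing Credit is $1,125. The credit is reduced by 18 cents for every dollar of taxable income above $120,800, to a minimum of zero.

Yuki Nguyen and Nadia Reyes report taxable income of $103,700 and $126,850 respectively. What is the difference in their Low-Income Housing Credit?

Yuki ($103,700): Low-Income Housing Credit: $103,700 is at or below the $120,800 threshold, so the full $1,125 applies.
Nadia ($126,850): Low-Income Housing Credit: 18% of the $6,050 excess over $120,800 is $1,089; credit = $1,125 − $1,089 = $36.
Difference: |$1,125 − $36| = $1,089.

$1,089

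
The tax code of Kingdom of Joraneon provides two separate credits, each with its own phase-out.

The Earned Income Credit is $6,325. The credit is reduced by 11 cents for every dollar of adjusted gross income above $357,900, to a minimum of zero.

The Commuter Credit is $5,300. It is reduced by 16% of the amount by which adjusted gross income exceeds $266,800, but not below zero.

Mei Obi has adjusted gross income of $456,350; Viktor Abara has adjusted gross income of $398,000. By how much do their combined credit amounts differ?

Mei ($456,350): Earned Income Credit: 11% of the $98,450 excess over $357,900 is $10,829.50 ≥ base, so the credit is $0. Commuter Credit: 16% of the $189,550 excess over $266,800 is $30,328 ≥ base, so the credit is $0. total $0 + $0 = $0
Viktor ($398,000): Earned Income Credit: 11% of the $40,100 excess over $357,900 is $4,411; credit = $6,325 − $4,411 = $1,914. Commuter Credit: 16% of the $131,200 excess over $266,800 is $20,992 ≥ base, so the credit is $0. total $1,914 + $0 = $1,914
Difference: |$0 − $1,914| = $1,914.

$1,914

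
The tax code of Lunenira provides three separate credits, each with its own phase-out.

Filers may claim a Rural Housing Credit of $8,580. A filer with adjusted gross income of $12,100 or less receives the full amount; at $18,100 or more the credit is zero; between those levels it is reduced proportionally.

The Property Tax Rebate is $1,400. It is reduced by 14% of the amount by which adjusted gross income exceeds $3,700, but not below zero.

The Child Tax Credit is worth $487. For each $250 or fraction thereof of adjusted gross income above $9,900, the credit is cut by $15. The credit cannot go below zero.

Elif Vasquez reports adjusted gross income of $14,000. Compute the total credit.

Rural Housing Credit: $14,000 is $1,900 into a $6,000 phase-out range, leaving 4,100/6,000 of the credit: $8,580 × 4,100/6,000 = $5,863.
Property Tax Rebate: 14% of the $10,300 excess over $3,700 is $1,442 ≥ base, so the credit is $0.
Child Tax Credit: income exceeds $9,900 by $4,100, which is 17 full-or-partial $250 increments; reduction = 17 × $15 = $255, leaving $232.
Total: $5,863 + $0 + $232 = $6,095.

$6,095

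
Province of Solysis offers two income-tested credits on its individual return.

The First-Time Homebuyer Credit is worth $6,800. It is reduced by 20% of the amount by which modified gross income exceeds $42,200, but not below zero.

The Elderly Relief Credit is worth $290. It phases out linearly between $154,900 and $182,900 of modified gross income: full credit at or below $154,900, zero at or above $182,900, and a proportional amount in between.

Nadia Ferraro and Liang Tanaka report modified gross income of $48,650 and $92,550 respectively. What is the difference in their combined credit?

Nadia ($48,650): First-Time Homebuyer Credit: 20% of the $6,450 excess over $42,200 is $1,290; credit = $6,800 − $1,290 = $5,510. Elderly Relief Credit: $48,650 is at or below the $154,900 threshold, so the full $290 applies. total $5,510 + $290 = $5,800
Liang ($92,550): First-Time Homebuyer Credit: 20% of the $50,350 excess over $42,200 is $10,070 ≥ base, so the credit is $0. Elderly Relief Credit: $92,550 is at or below the $154,900 threshold, so the full $290 applies. total $0 + $290 = $290
Difference: |$5,800 − $290| = $5,510.

$5,510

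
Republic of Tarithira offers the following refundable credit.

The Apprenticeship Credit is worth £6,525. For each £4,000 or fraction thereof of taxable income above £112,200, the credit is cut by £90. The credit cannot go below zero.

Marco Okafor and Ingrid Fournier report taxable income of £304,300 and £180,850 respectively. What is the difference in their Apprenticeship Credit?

£2,790

Marco (£304,300): Apprenticeship Credit: income exceeds £112,200 by £192,100, which is 49 full-or-partial £4,000 increments; reduction = 49 × £90 = £4,410, leaving £2,115.
Ingrid (£180,850): Apprenticeship Credit: income exceeds £112,200 by £68,650, which is 18 full-or-partial £4,000 increments; reduction = 18 × £90 = £1,620, leaving £4,905.
Difference: |£2,115 − £4,905| = £2,790.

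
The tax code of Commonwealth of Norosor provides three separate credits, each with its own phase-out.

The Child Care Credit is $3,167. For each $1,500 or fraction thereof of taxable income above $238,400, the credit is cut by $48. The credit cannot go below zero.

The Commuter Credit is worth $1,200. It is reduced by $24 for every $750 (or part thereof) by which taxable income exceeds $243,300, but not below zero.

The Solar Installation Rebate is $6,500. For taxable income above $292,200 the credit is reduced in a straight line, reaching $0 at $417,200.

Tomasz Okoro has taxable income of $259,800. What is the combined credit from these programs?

$9,619

Child Care Credit: income exceeds $238,400 by $21,400, which is 15 full-or-partial $1,500 increments; reduction = 15 × $48 = $720, leaving $2,447.
Commuter Credit: income exceeds $243,300 by $16,500, which is 22 full-or-partial $750 increments; reduction = 22 × $24 = $528, leaving $672.
Solar Installation Rebate: $259,800 is at or below the $292,200 threshold, so the full $6,500 applies.
Total: $2,447 + $672 + $6,500 = $9,619.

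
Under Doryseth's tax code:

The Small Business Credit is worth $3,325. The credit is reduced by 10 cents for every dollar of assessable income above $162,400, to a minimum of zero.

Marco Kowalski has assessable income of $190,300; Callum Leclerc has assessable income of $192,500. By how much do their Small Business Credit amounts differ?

Marco ($190,300): Small Business Credit: 10% of the $27,900 excess over $162,400 is $2,790; credit = $3,325 − $2,790 = $535.
Callum ($192,500): Small Business Credit: 10% of the $30,100 excess over $162,400 is $3,010; credit = $3,325 − $3,010 = $315.
Difference: |$535 − $315| = $220.

$220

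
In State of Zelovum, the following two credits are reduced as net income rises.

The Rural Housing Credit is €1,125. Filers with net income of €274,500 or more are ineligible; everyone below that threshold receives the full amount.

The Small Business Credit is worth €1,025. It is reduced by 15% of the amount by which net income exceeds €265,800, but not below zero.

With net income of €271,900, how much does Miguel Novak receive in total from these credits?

Rural Housing Credit: €271,900 is below the €274,500 cutoff, so the full €1,125 applies.
Small Business Credit: 15% of the €6,100 excess over €265,800 is €915; credit = €1,025 − €915 = €110.
Total: €1,125 + €110 = €1,235.

€1,235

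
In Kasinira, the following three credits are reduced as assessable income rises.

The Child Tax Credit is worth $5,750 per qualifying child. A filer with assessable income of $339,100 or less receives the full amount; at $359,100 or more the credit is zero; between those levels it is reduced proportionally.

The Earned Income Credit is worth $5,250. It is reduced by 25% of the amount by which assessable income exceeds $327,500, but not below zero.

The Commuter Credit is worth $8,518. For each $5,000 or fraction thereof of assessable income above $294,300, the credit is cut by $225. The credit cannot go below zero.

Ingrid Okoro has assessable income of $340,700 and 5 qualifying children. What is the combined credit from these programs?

$34,668

Child Tax Credit: base = 5 × $5,750 = $28,750. $340,700 is $1,600 into a $20,000 phase-out range, leaving 18,400/20,000 of the credit: $28,750 × 18,400/20,000 = $26,450.
Earned Income Credit: 25% of the $13,200 excess over $327,500 is $3,300; credit = $5,250 − $3,300 = $1,950.
Commuter Credit: income exceeds $294,300 by $46,400, which is 10 full-or-partial $5,000 increments; reduction = 10 × $225 = $2,250, leaving $6,268.
Total: $26,450 + $1,950 + $6,268 = $34,668.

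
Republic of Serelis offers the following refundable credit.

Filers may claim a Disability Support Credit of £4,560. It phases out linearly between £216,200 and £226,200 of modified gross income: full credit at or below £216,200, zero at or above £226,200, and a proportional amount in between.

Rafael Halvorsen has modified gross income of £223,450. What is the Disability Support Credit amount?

Disability Support Credit: £223,450 is £7,250 into a £10,000 phase-out range, leaving 2,750/10,000 of the credit: £4,560 × 2,750/10,000 = £1,254.

£1,254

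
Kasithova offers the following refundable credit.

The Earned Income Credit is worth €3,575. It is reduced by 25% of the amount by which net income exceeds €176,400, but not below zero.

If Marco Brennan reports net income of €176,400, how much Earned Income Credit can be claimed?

Earned Income Credit: €176,400 is at or below the €176,400 threshold, so the full €3,575 applies.

€3,575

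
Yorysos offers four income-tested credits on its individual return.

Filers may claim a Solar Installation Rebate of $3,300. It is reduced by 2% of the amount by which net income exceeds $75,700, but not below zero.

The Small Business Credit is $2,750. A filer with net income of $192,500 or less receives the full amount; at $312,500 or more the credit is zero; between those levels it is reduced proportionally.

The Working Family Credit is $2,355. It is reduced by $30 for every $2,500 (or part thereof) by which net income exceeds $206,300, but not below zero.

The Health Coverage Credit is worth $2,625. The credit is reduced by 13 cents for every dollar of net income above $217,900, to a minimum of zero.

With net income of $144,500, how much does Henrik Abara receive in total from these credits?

Solar Installation Rebate: 2% of the $68,800 excess over $75,700 is $1,376; credit = $3,300 − $1,376 = $1,924.
Small Business Credit: $144,500 is at or below the $192,500 threshold, so the full $2,750 applies.
Working Family Credit: $144,500 is at or below the $206,300 threshold, so the full $2,355 applies.
Health Coverage Credit: $144,500 is at or below the $217,900 threshold, so the full $2,625 applies.
Total: $1,924 + $2,750 + $2,355 + $2,625 = $9,654.

$9,654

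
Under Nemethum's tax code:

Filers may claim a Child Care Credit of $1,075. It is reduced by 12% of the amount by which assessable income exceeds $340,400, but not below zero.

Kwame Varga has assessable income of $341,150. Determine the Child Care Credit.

Child Care Credit: 12% of the $750 excess over $340,400 is $90; credit = $1,075 − $90 = $985.

$985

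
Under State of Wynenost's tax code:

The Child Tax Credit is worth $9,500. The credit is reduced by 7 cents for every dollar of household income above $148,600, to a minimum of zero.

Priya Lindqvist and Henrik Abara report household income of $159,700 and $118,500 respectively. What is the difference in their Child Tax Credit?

$777

Priya ($159,700): Child Tax Credit: 7% of the $11,100 excess over $148,600 is $777; credit = $9,500 − $777 = $8,723.
Henrik ($118,500): Child Tax Credit: $118,500 is at or below the $148,600 threshold, so the full $9,500 applies.
Difference: |$8,723 − $9,500| = $777.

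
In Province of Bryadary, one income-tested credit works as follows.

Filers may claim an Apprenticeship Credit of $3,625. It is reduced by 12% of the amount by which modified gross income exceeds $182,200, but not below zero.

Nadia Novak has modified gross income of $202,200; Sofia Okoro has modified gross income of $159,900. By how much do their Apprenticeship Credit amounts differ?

Nadia ($202,200): Apprenticeship Credit: 12% of the $20,000 excess over $182,200 is $2,400; credit = $3,625 − $2,400 = $1,225.
Sofia ($159,900): Apprenticeship Credit: $159,900 is at or below the $182,200 threshold, so the full $3,625 applies.
Difference: |$1,225 − $3,625| = $2,400.

$2,400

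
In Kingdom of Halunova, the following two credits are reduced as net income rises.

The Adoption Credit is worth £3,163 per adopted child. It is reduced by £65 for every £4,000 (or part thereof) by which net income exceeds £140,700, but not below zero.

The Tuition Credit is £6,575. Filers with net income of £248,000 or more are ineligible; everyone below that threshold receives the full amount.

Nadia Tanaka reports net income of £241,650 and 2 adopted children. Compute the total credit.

Adoption Credit: base = 2 × £3,163 = £6,326. income exceeds £140,700 by £100,950, which is 26 full-or-partial £4,000 increments; reduction = 26 × £65 = £1,690, leaving £4,636.
Tuition Credit: £241,650 is below the £248,000 cutoff, so the full £6,575 applies.
Total: £4,636 + £6,575 = £11,211.

£11,211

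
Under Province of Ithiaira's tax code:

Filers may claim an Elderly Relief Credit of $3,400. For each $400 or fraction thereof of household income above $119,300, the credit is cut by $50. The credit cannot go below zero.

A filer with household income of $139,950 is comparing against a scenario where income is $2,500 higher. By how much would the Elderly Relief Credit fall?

At $139,950 — income exceeds $119,300 by $20,650, which is 52 full-or-partial $400 increments; reduction = 52 × $50 = $2,600, leaving $800.
At $142,450 — income exceeds $119,300 by $23,150, which is 58 full-or-partial $400 increments; reduction = 58 × $50 = $2,900, leaving $500.
Lost: $800 − $500 = $300.

$300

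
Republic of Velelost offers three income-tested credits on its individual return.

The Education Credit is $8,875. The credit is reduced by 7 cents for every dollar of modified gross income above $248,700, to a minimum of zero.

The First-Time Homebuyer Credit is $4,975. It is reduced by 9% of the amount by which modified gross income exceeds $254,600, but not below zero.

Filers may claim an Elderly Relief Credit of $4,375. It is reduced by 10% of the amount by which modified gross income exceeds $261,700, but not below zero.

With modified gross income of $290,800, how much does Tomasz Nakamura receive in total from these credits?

Education Credit: 7% of the $42,100 excess over $248,700 is $2,947; credit = $8,875 − $2,947 = $5,928.
First-Time Homebuyer Credit: 9% of the $36,200 excess over $254,600 is $3,258; credit = $4,975 − $3,258 = $1,717.
Elderly Relief Credit: 10% of the $29,100 excess over $261,700 is $2,910; credit = $4,375 − $2,910 = $1,465.
Total: $5,928 + $1,717 + $1,465 = $9,110.

$9,110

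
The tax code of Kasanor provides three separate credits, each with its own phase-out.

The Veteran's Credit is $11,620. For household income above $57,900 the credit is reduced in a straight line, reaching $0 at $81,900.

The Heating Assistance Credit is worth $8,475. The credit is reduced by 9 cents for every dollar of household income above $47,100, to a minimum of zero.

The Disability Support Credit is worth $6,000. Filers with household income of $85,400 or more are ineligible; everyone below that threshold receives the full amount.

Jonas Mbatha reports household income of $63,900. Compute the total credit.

Veteran's Credit: $63,900 is $6,000 into a $24,000 phase-out range, leaving 18,000/24,000 of the credit: $11,620 × 18,000/24,000 = $8,715.
Heating Assistance Credit: 9% of the $16,800 excess over $47,100 is $1,512; credit = $8,475 − $1,512 = $6,963.
Disability Support Credit: $63,900 is below the $85,400 cutoff, so the full $6,000 applies.
Total: $8,715 + $6,963 + $6,000 = $21,678.

$21,678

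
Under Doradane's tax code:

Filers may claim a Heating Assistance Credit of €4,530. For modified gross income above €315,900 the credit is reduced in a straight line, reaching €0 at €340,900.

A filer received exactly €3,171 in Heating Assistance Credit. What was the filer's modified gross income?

€3,171 is 3,171/4,530 of the full €4,530, so 1,359/4,530 of the €25,000 range has been used: income = €315,900 + €25,000 × 1,359/4,530 = €323,400.

€323,400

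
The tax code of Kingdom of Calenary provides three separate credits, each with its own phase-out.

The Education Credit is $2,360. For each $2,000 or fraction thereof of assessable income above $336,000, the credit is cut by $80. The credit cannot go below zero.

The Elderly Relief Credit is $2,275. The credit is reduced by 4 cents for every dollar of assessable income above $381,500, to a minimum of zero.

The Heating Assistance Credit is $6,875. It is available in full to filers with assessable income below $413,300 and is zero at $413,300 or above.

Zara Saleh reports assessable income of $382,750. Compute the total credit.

Education Credit: income exceeds $336,000 by $46,750, which is 24 full-or-partial $2,000 increments; reduction = 24 × $80 = $1,920, leaving $440.
Elderly Relief Credit: 4% of the $1,250 excess over $381,500 is $50; credit = $2,275 − $50 = $2,225.
Heating Assistance Credit: $382,750 is below the $413,300 cutoff, so the full $6,875 applies.
Total: $440 + $2,225 + $6,875 = $9,540.

$9,540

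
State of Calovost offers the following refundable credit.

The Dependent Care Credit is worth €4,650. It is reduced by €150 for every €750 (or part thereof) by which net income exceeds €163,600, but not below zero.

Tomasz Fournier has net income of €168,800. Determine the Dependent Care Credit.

Dependent Care Credit: income exceeds €163,600 by €5,200, which is 7 full-or-partial €750 increments; reduction = 7 × €150 = €1,050, leaving €3,600.

€3,600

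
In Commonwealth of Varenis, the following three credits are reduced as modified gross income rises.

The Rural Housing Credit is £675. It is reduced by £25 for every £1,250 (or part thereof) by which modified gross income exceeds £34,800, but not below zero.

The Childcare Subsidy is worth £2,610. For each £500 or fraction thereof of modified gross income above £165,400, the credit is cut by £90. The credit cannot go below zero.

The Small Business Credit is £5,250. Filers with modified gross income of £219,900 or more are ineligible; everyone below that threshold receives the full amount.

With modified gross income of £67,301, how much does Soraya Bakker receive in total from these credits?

£7,860

Rural Housing Credit: income exceeds £34,800 by £32,501 → 27 increments × £25 = £675 ≥ base, so the credit is £0.
Childcare Subsidy: £67,301 is at or below the £165,400 threshold, so the full £2,610 applies.
Small Business Credit: £67,301 is below the £219,900 cutoff, so the full £5,250 applies.
Total: £0 + £2,610 + £5,250 = £7,860.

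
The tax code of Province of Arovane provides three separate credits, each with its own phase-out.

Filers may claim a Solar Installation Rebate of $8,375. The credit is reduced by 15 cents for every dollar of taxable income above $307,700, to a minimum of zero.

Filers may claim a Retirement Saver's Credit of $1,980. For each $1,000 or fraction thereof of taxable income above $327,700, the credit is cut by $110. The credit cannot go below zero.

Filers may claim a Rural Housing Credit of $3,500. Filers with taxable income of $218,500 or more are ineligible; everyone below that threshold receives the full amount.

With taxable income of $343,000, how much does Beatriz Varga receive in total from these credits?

Solar Installation Rebate: 15% of the $35,300 excess over $307,700 is $5,295; credit = $8,375 − $5,295 = $3,080.
Retirement Saver's Credit: income exceeds $327,700 by $15,300, which is 16 full-or-partial $1,000 increments; reduction = 16 × $110 = $1,760, leaving $220.
Rural Housing Credit: $343,000 meets or exceeds the $218,500 cutoff, so the credit is $0.
Total: $3,080 + $220 + $0 = $3,300.

$3,300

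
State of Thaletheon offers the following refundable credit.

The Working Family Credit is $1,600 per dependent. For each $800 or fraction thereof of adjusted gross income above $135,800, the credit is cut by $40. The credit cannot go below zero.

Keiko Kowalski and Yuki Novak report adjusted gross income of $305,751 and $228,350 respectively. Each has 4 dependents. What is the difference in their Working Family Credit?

Keiko ($305,751): Working Family Credit: base = 4 × $1,600 = $6,400. income exceeds $135,800 by $169,951 → 213 increments × $40 = $8,520 ≥ base, so the credit is $0.
Yuki ($228,350): Working Family Credit: base = 4 × $1,600 = $6,400. income exceeds $135,800 by $92,550, which is 116 full-or-partial $800 increments; reduction = 116 × $40 = $4,640, leaving $1,760.
Difference: |$0 − $1,760| = $1,760.

$1,760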